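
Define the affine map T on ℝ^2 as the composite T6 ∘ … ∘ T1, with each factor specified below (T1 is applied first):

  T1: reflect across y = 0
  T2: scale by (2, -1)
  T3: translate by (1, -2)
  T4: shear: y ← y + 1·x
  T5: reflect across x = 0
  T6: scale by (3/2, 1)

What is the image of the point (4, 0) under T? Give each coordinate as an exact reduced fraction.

T(p) = (-27/2, 7)

T1 reflect across y = 0: (4, 0) → (4, 0)
T2 scale by (2, -1): (4, 0) → (8, 0)
T3 translate by (1, -2): (8, 0) → (9, -2)
T4 shear: y ← y + 1·x: (9, -2) → (9, 7)
T5 reflect across x = 0: (9, 7) → (-9, 7)
T6 scale by (3/2, 1): (-9, 7) → (-27/2, 7)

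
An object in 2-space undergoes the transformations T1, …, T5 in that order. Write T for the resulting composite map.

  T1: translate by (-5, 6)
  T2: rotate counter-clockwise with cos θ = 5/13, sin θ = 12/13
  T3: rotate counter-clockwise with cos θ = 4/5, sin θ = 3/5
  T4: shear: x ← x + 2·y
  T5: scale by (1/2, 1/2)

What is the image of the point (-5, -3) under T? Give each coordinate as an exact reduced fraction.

T1 translate by (-5, 6): (-5, -3) → (-10, 3)
T2 rotate counter-clockwise with cos θ = 5/13, sin θ = 12/13: (-10, 3) → (-86/13, -105/13)
T3 rotate counter-clockwise with cos θ = 4/5, sin θ = 3/5: (-86/13, -105/13) → (-29/65, -678/65)
T4 shear: x ← x + 2·y: (-29/65, -678/65) → (-277/13, -678/65)
T5 scale by (1/2, 1/2): (-277/13, -678/65) → (-277/26, -339/65)

T(p) = (-277/26, -339/65)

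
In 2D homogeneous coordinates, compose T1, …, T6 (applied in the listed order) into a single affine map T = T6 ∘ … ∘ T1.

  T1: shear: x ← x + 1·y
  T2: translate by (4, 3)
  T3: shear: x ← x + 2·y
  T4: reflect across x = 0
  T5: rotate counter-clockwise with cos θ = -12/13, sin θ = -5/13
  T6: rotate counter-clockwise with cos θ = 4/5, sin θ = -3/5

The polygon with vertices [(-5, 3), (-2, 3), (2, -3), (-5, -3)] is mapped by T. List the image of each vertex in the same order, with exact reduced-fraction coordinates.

image vertices: (786/65, -602/65), (15, -10), (189/65, -48/65), (-252/65, 64/65)

T1 shear: x ← x + 1·y: (-5, 3) → (-2, 3); (-2, 3) → (1, 3); (2, -3) → (-1, -3); (-5, -3) → (-8, -3)
T2 translate by (4, 3): (-2, 3) → (2, 6); (1, 3) → (5, 6); (-1, -3) → (3, 0); (-8, -3) → (-4, 0)
T3 shear: x ← x + 2·y: (2, 6) → (14, 6); (5, 6) → (17, 6); (3, 0) → (3, 0); (-4, 0) → (-4, 0)
T4 reflect across x = 0: (14, 6) → (-14, 6); (17, 6) → (-17, 6); (3, 0) → (-3, 0); (-4, 0) → (4, 0)
T5 rotate counter-clockwise with cos θ = -12/13, sin θ = -5/13: (-14, 6) → (198/13, -2/13); (-17, 6) → (18, 1); (-3, 0) → (36/13, 15/13); (4, 0) → (-48/13, -20/13)
T6 rotate counter-clockwise with cos θ = 4/5, sin θ = -3/5: (198/13, -2/13) → (786/65, -602/65); (18, 1) → (15, -10); (36/13, 15/13) → (189/65, -48/65); (-48/13, -20/13) → (-252/65, 64/65)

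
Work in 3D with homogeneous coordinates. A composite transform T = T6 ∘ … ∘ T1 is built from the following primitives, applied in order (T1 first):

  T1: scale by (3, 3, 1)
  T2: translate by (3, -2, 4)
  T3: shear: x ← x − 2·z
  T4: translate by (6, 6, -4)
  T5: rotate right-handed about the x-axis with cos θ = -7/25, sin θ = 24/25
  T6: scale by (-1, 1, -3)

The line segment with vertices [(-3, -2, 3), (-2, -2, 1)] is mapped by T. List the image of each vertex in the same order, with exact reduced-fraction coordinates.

T1 scale by (3, 3, 1): (-3, -2, 3) → (-9, -6, 3); (-2, -2, 1) → (-6, -6, 1)
T2 translate by (3, -2, 4): (-9, -6, 3) → (-6, -8, 7); (-6, -6, 1) → (-3, -8, 5)
T3 shear: x ← x − 2·z: (-6, -8, 7) → (-20, -8, 7); (-3, -8, 5) → (-13, -8, 5)
T4 translate by (6, 6, -4): (-20, -8, 7) → (-14, -2, 3); (-13, -8, 5) → (-7, -2, 1)
T5 rotate right-handed about the x-axis with cos θ = -7/25, sin θ = 24/25: (-14, -2, 3) → (-14, -58/25, -69/25); (-7, -2, 1) → (-7, -2/5, -11/5)
T6 scale by (-1, 1, -3): (-14, -58/25, -69/25) → (14, -58/25, 207/25); (-7, -2/5, -11/5) → (7, -2/5, 33/5)

image vertices: (14, -58/25, 207/25), (7, -2/5, 33/5)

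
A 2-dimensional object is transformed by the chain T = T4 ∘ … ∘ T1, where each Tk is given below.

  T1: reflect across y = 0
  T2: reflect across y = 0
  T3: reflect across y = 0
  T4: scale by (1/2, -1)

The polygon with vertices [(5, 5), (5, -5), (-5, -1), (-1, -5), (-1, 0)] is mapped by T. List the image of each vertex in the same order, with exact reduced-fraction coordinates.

T1 reflect across y = 0: (5, 5) → (5, -5); (5, -5) → (5, 5); (-5, -1) → (-5, 1); (-1, -5) → (-1, 5); (-1, 0) → (-1, 0)
T2 reflect across y = 0: (5, -5) → (5, 5); (5, 5) → (5, -5); (-5, 1) → (-5, -1); (-1, 5) → (-1, -5); (-1, 0) → (-1, 0)
T3 reflect across y = 0: (5, 5) → (5, -5); (5, -5) → (5, 5); (-5, -1) → (-5, 1); (-1, -5) → (-1, 5); (-1, 0) → (-1, 0)
T4 scale by (1/2, -1): (5, -5) → (5/2, 5); (5, 5) → (5/2, -5); (-5, 1) → (-5/2, -1); (-1, 5) → (-1/2, -5); (-1, 0) → (-1/2, 0)

image vertices: (5/2, 5), (5/2, -5), (-5/2, -1), (-1/2, -5), (-1/2, 0)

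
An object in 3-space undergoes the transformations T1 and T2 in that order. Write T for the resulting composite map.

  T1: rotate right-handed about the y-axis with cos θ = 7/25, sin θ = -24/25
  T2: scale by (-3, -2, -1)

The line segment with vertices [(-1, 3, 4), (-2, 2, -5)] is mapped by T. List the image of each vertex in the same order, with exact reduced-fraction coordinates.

T1 rotate right-handed about the y-axis with cos θ = 7/25, sin θ = -24/25: (-1, 3, 4) → (-103/25, 3, 4/25); (-2, 2, -5) → (106/25, 2, -83/25)
T2 scale by (-3, -2, -1): (-103/25, 3, 4/25) → (309/25, -6, -4/25); (106/25, 2, -83/25) → (-318/25, -4, 83/25)

image vertices: (309/25, -6, -4/25), (-318/25, -4, 83/25)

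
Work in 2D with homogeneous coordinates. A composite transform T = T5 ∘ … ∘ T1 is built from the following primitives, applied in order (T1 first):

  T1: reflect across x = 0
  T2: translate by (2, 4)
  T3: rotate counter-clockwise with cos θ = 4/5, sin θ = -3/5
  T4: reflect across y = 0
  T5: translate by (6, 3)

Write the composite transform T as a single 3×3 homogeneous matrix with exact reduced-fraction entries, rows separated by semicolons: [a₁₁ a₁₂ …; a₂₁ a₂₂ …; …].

T1 = [-1 0 0; 0 1 0; 0 0 1]
T2·T1 = [-1 0 2; 0 1 4; 0 0 1]
T3·…·T1 = [-4/5 3/5 4; 3/5 4/5 2; 0 0 1]
T4·…·T1 = [-4/5 3/5 4; -3/5 -4/5 -2; 0 0 1]
T5·…·T1 = [-4/5 3/5 10; -3/5 -4/5 1; 0 0 1]

T = [-4/5 3/5 10; -3/5 -4/5 1; 0 0 1]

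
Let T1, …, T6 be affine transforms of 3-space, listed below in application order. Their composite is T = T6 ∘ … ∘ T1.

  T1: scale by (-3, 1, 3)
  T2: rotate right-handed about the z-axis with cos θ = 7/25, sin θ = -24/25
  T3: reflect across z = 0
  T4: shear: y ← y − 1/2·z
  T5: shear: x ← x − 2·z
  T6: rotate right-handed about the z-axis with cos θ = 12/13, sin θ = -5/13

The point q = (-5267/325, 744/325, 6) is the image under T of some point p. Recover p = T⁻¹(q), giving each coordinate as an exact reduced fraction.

T1 = [-3 0 0 0; 0 1 0 0; 0 0 3 0; 0 0 0 1]
T2·T1 = [-21/25 24/25 0 0; 72/25 7/25 0 0; 0 0 3 0; 0 0 0 1]
T3·…·T1 = [-21/25 24/25 0 0; 72/25 7/25 0 0; 0 0 -3 0; 0 0 0 1]
T4·…·T1 = [-21/25 24/25 0 0; 72/25 7/25 3/2 0; 0 0 -3 0; 0 0 0 1]
T5·…·T1 = [-21/25 24/25 6 0; 72/25 7/25 3/2 0; 0 0 -3 0; 0 0 0 1]
T6·…·T1 = [108/325 323/325 159/26 0; 969/325 -36/325 -12/13 0; 0 0 -3 0; 0 0 0 1]
det M = 9; M⁻¹ = [12/325 323/975 -2/75 0; 323/325 -36/325 103/50 0; 0 0 -1/3 0; 0 0 0 1]
M⁻¹ · (-5267/325, 744/325, 6)ᵀ = (0, -4, -2)ᵀ

p = (0, -4, -2)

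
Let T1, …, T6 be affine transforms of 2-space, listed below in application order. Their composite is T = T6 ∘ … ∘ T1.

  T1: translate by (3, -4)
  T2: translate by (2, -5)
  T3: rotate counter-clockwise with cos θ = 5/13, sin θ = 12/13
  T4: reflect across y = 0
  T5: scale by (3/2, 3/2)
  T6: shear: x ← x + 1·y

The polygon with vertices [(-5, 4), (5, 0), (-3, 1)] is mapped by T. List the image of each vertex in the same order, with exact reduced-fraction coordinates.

image vertices: (255/26, 75/26), (249/26, -225/26), (183/13, 24/13)

T1 translate by (3, -4): (-5, 4) → (-2, 0); (5, 0) → (8, -4); (-3, 1) → (0, -3)
T2 translate by (2, -5): (-2, 0) → (0, -5); (8, -4) → (10, -9); (0, -3) → (2, -8)
T3 rotate counter-clockwise with cos θ = 5/13, sin θ = 12/13: (0, -5) → (60/13, -25/13); (10, -9) → (158/13, 75/13); (2, -8) → (106/13, -16/13)
T4 reflect across y = 0: (60/13, -25/13) → (60/13, 25/13); (158/13, 75/13) → (158/13, -75/13); (106/13, -16/13) → (106/13, 16/13)
T5 scale by (3/2, 3/2): (60/13, 25/13) → (90/13, 75/26); (158/13, -75/13) → (237/13, -225/26); (106/13, 16/13) → (159/13, 24/13)
T6 shear: x ← x + 1·y: (90/13, 75/26) → (255/26, 75/26); (237/13, -225/26) → (249/26, -225/26); (159/13, 24/13) → (183/13, 24/13)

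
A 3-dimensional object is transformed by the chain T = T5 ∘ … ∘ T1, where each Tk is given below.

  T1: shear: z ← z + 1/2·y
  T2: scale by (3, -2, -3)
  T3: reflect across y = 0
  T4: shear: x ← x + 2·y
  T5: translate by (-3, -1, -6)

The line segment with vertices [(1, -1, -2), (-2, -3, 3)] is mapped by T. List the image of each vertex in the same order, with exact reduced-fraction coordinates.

T1 shear: z ← z + 1/2·y: (1, -1, -2) → (1, -1, -5/2); (-2, -3, 3) → (-2, -3, 3/2)
T2 scale by (3, -2, -3): (1, -1, -5/2) → (3, 2, 15/2); (-2, -3, 3/2) → (-6, 6, -9/2)
T3 reflect across y = 0: (3, 2, 15/2) → (3, -2, 15/2); (-6, 6, -9/2) → (-6, -6, -9/2)
T4 shear: x ← x + 2·y: (3, -2, 15/2) → (-1, -2, 15/2); (-6, -6, -9/2) → (-18, -6, -9/2)
T5 translate by (-3, -1, -6): (-1, -2, 15/2) → (-4, -3, 3/2); (-18, -6, -9/2) → (-21, -7, -21/2)

image vertices: (-4, -3, 3/2), (-21, -7, -21/2)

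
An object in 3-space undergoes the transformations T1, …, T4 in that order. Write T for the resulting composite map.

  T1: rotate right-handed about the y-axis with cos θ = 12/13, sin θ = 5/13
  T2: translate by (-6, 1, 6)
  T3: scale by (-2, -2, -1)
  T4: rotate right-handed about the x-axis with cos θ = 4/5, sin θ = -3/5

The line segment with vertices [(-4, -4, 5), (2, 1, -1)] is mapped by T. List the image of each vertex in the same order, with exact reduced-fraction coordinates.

image vertices: (202/13, -162/65, -866/65), (118/13, -376/65, -68/65)

T1 rotate right-handed about the y-axis with cos θ = 12/13, sin θ = 5/13: (-4, -4, 5) → (-23/13, -4, 80/13); (2, 1, -1) → (19/13, 1, -22/13)
T2 translate by (-6, 1, 6): (-23/13, -4, 80/13) → (-101/13, -3, 158/13); (19/13, 1, -22/13) → (-59/13, 2, 56/13)
T3 scale by (-2, -2, -1): (-101/13, -3, 158/13) → (202/13, 6, -158/13); (-59/13, 2, 56/13) → (118/13, -4, -56/13)
T4 rotate right-handed about the x-axis with cos θ = 4/5, sin θ = -3/5: (202/13, 6, -158/13) → (202/13, -162/65, -866/65); (118/13, -4, -56/13) → (118/13, -376/65, -68/65)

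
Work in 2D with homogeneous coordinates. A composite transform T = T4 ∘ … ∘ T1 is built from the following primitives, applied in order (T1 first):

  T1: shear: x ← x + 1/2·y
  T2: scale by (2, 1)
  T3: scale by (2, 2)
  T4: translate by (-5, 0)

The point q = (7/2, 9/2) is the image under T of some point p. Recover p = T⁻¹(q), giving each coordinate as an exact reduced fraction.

p = (1, 9/4)

T1 = [1 1/2 0; 0 1 0; 0 0 1]
T2·T1 = [2 1 0; 0 1 0; 0 0 1]
T3·…·T1 = [4 2 0; 0 2 0; 0 0 1]
T4·…·T1 = [4 2 -5; 0 2 0; 0 0 1]
det M = 8; M⁻¹ = [1/4 -1/4 5/4; 0 1/2 0; 0 0 1]
M⁻¹ · (7/2, 9/2)ᵀ = (1, 9/4)ᵀ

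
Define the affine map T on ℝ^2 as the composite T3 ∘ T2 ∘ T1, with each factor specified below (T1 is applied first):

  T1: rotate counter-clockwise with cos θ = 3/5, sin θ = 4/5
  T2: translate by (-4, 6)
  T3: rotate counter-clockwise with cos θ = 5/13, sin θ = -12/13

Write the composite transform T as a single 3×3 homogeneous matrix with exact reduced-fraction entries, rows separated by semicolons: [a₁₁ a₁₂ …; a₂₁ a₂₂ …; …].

T = [63/65 16/65 4; -16/65 63/65 6; 0 0 1]

T1 = [3/5 -4/5 0; 4/5 3/5 0; 0 0 1]
T2·T1 = [3/5 -4/5 -4; 4/5 3/5 6; 0 0 1]
T3·…·T1 = [63/65 16/65 4; -16/65 63/65 6; 0 0 1]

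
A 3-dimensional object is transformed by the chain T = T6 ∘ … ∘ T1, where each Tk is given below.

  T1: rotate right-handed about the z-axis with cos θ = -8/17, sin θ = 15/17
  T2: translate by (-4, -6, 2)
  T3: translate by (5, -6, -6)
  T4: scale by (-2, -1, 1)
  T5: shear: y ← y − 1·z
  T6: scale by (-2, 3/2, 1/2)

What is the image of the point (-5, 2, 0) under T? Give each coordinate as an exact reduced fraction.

T1 rotate right-handed about the z-axis with cos θ = -8/17, sin θ = 15/17: (-5, 2, 0) → (10/17, -91/17, 0)
T2 translate by (-4, -6, 2): (10/17, -91/17, 0) → (-58/17, -193/17, 2)
T3 translate by (5, -6, -6): (-58/17, -193/17, 2) → (27/17, -295/17, -4)
T4 scale by (-2, -1, 1): (27/17, -295/17, -4) → (-54/17, 295/17, -4)
T5 shear: y ← y − 1·z: (-54/17, 295/17, -4) → (-54/17, 363/17, -4)
T6 scale by (-2, 3/2, 1/2): (-54/17, 363/17, -4) → (108/17, 1089/34, -2)

T(p) = (108/17, 1089/34, -2)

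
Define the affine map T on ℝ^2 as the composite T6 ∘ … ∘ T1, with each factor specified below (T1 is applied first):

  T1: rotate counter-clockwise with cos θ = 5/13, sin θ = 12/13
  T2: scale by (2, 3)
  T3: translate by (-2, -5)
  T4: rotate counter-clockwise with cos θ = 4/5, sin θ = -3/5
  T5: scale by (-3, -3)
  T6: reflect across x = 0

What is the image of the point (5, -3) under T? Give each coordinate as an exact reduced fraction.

T(p) = (1782/65, 24/65)

T1 rotate counter-clockwise with cos θ = 5/13, sin θ = 12/13: (5, -3) → (61/13, 45/13)
T2 scale by (2, 3): (61/13, 45/13) → (122/13, 135/13)
T3 translate by (-2, -5): (122/13, 135/13) → (96/13, 70/13)
T4 rotate counter-clockwise with cos θ = 4/5, sin θ = -3/5: (96/13, 70/13) → (594/65, -8/65)
T5 scale by (-3, -3): (594/65, -8/65) → (-1782/65, 24/65)
T6 reflect across x = 0: (-1782/65, 24/65) → (1782/65, 24/65)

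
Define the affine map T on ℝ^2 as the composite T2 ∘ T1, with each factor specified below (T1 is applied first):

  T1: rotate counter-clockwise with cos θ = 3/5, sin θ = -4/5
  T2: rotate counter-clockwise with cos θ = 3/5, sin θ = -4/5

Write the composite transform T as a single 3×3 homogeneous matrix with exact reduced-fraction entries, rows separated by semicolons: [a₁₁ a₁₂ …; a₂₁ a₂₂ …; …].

T1 = [3/5 4/5 0; -4/5 3/5 0; 0 0 1]
T2·T1 = [-7/25 24/25 0; -24/25 -7/25 0; 0 0 1]

T = [-7/25 24/25 0; -24/25 -7/25 0; 0 0 1]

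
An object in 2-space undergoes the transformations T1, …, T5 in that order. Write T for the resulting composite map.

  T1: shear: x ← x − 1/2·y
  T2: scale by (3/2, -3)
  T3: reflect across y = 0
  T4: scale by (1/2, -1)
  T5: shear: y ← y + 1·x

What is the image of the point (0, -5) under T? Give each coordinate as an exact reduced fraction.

T(p) = (15/8, 135/8)

T1 shear: x ← x − 1/2·y: (0, -5) → (5/2, -5)
T2 scale by (3/2, -3): (5/2, -5) → (15/4, 15)
T3 reflect across y = 0: (15/4, 15) → (15/4, -15)
T4 scale by (1/2, -1): (15/4, -15) → (15/8, 15)
T5 shear: y ← y + 1·x: (15/8, 15) → (15/8, 135/8)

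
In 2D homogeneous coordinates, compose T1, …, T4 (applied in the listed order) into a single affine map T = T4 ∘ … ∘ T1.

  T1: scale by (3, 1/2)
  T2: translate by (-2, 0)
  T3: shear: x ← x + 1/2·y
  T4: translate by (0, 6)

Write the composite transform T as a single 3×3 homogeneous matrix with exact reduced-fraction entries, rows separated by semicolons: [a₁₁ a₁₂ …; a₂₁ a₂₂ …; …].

T1 = [3 0 0; 0 1/2 0; 0 0 1]
T2·T1 = [3 0 -2; 0 1/2 0; 0 0 1]
T3·…·T1 = [3 1/4 -2; 0 1/2 0; 0 0 1]
T4·…·T1 = [3 1/4 -2; 0 1/2 6; 0 0 1]

T = [3 1/4 -2; 0 1/2 6; 0 0 1]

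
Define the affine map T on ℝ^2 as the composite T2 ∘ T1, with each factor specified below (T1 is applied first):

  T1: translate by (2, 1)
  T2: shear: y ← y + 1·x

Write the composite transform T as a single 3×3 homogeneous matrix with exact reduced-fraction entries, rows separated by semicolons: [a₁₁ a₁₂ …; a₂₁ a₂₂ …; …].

T = [1 0 2; 1 1 3; 0 0 1]

T1 = [1 0 2; 0 1 1; 0 0 1]
T2·T1 = [1 0 2; 1 1 3; 0 0 1]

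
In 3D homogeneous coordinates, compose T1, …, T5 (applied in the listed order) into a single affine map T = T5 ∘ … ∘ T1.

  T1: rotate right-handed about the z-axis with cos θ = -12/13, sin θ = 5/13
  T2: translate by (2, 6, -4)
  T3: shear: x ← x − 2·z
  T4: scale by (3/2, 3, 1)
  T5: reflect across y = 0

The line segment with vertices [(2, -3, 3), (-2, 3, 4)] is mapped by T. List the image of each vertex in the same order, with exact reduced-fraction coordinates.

image vertices: (129/26, -372/13, -1), (105/26, -96/13, 0)

T1 rotate right-handed about the z-axis with cos θ = -12/13, sin θ = 5/13: (2, -3, 3) → (-9/13, 46/13, 3); (-2, 3, 4) → (9/13, -46/13, 4)
T2 translate by (2, 6, -4): (-9/13, 46/13, 3) → (17/13, 124/13, -1); (9/13, -46/13, 4) → (35/13, 32/13, 0)
T3 shear: x ← x − 2·z: (17/13, 124/13, -1) → (43/13, 124/13, -1); (35/13, 32/13, 0) → (35/13, 32/13, 0)
T4 scale by (3/2, 3, 1): (43/13, 124/13, -1) → (129/26, 372/13, -1); (35/13, 32/13, 0) → (105/26, 96/13, 0)
T5 reflect across y = 0: (129/26, 372/13, -1) → (129/26, -372/13, -1); (105/26, 96/13, 0) → (105/26, -96/13, 0)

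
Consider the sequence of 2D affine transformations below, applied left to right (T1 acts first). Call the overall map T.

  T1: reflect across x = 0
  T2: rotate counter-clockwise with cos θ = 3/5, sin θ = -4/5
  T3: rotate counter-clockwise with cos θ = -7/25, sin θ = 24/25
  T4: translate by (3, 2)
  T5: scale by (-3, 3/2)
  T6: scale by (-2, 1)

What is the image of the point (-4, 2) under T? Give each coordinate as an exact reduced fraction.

T1 reflect across x = 0: (-4, 2) → (4, 2)
T2 rotate counter-clockwise with cos θ = 3/5, sin θ = -4/5: (4, 2) → (4, -2)
T3 rotate counter-clockwise with cos θ = -7/25, sin θ = 24/25: (4, -2) → (4/5, 22/5)
T4 translate by (3, 2): (4/5, 22/5) → (19/5, 32/5)
T5 scale by (-3, 3/2): (19/5, 32/5) → (-57/5, 48/5)
T6 scale by (-2, 1): (-57/5, 48/5) → (114/5, 48/5)

T(p) = (114/5, 48/5)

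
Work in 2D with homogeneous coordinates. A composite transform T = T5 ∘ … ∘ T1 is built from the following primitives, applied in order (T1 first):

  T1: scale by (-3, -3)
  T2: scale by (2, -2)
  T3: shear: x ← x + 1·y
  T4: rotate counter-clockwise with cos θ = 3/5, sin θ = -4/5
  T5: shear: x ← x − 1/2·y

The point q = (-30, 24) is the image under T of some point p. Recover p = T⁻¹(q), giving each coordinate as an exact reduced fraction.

T1 = [-3 0 0; 0 -3 0; 0 0 1]
T2·T1 = [-6 0 0; 0 6 0; 0 0 1]
T3·…·T1 = [-6 6 0; 0 6 0; 0 0 1]
T4·…·T1 = [-18/5 42/5 0; 24/5 -6/5 0; 0 0 1]
T5·…·T1 = [-6 9 0; 24/5 -6/5 0; 0 0 1]
det M = -36; M⁻¹ = [1/30 1/4 0; 2/15 1/6 0; 0 0 1]
M⁻¹ · (-30, 24)ᵀ = (5, 0)ᵀ

p = (5, 0)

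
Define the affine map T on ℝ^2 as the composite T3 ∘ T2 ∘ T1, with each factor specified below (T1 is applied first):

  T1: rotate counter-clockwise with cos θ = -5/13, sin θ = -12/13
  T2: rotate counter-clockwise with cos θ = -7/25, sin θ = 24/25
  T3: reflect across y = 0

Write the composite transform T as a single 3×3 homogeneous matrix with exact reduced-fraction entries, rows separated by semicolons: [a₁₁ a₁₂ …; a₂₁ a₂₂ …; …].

T1 = [-5/13 12/13 0; -12/13 -5/13 0; 0 0 1]
T2·T1 = [323/325 36/325 0; -36/325 323/325 0; 0 0 1]
T3·…·T1 = [323/325 36/325 0; 36/325 -323/325 0; 0 0 1]

T = [323/325 36/325 0; 36/325 -323/325 0; 0 0 1]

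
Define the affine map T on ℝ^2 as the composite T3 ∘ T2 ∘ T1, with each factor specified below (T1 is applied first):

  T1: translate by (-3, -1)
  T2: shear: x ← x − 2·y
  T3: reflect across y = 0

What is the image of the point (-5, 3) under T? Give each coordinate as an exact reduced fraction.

T(p) = (-12, -2)

T1 translate by (-3, -1): (-5, 3) → (-8, 2)
T2 shear: x ← x − 2·y: (-8, 2) → (-12, 2)
T3 reflect across y = 0: (-12, 2) → (-12, -2)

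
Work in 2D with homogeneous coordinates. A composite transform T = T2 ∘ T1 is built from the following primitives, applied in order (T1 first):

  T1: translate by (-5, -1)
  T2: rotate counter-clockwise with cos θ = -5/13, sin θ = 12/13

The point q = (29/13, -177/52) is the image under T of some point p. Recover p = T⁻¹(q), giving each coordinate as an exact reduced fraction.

T1 = [1 0 -5; 0 1 -1; 0 0 1]
T2·T1 = [-5/13 -12/13 37/13; 12/13 -5/13 -55/13; 0 0 1]
det M = 1; M⁻¹ = [-5/13 12/13 5; -12/13 -5/13 1; 0 0 1]
M⁻¹ · (29/13, -177/52)ᵀ = (1, 1/4)ᵀ

p = (1, 1/4)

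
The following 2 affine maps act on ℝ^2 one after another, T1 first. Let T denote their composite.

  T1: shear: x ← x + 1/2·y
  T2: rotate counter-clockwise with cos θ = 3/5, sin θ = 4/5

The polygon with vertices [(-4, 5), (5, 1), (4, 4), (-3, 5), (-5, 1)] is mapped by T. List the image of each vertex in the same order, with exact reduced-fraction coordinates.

T1 shear: x ← x + 1/2·y: (-4, 5) → (-3/2, 5); (5, 1) → (11/2, 1); (4, 4) → (6, 4); (-3, 5) → (-1/2, 5); (-5, 1) → (-9/2, 1)
T2 rotate counter-clockwise with cos θ = 3/5, sin θ = 4/5: (-3/2, 5) → (-49/10, 9/5); (11/2, 1) → (5/2, 5); (6, 4) → (2/5, 36/5); (-1/2, 5) → (-43/10, 13/5); (-9/2, 1) → (-7/2, -3)

image vertices: (-49/10, 9/5), (5/2, 5), (2/5, 36/5), (-43/10, 13/5), (-7/2, -3)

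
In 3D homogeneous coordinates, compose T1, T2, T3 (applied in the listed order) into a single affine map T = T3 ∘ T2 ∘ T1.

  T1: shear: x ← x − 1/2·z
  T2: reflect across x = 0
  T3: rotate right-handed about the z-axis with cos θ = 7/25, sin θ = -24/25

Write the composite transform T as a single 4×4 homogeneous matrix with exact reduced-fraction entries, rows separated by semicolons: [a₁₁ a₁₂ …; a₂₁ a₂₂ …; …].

T = [-7/25 24/25 7/50 0; 24/25 7/25 -12/25 0; 0 0 1 0; 0 0 0 1]

T1 = [1 0 -1/2 0; 0 1 0 0; 0 0 1 0; 0 0 0 1]
T2·T1 = [-1 0 1/2 0; 0 1 0 0; 0 0 1 0; 0 0 0 1]
T3·…·T1 = [-7/25 24/25 7/50 0; 24/25 7/25 -12/25 0; 0 0 1 0; 0 0 0 1]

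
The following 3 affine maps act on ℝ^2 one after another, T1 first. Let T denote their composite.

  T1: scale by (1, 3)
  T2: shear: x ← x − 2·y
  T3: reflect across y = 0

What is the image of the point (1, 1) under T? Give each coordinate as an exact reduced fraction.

T1 scale by (1, 3): (1, 1) → (1, 3)
T2 shear: x ← x − 2·y: (1, 3) → (-5, 3)
T3 reflect across y = 0: (-5, 3) → (-5, -3)

T(p) = (-5, -3)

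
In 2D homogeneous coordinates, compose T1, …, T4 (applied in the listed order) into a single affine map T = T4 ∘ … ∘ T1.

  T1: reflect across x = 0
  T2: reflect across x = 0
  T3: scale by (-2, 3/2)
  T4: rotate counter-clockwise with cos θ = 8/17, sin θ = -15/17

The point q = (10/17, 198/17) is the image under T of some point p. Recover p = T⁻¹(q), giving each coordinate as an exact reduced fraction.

p = (5, 4)

T1 = [-1 0 0; 0 1 0; 0 0 1]
T2·T1 = [1 0 0; 0 1 0; 0 0 1]
T3·…·T1 = [-2 0 0; 0 3/2 0; 0 0 1]
T4·…·T1 = [-16/17 45/34 0; 30/17 12/17 0; 0 0 1]
det M = -3; M⁻¹ = [-4/17 15/34 0; 10/17 16/51 0; 0 0 1]
M⁻¹ · (10/17, 198/17)ᵀ = (5, 4)ᵀ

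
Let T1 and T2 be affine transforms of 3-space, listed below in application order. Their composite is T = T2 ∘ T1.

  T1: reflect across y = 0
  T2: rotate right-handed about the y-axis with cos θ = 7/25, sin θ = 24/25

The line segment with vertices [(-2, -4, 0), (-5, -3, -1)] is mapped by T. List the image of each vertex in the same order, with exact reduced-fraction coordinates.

T1 reflect across y = 0: (-2, -4, 0) → (-2, 4, 0); (-5, -3, -1) → (-5, 3, -1)
T2 rotate right-handed about the y-axis with cos θ = 7/25, sin θ = 24/25: (-2, 4, 0) → (-14/25, 4, 48/25); (-5, 3, -1) → (-59/25, 3, 113/25)

image vertices: (-14/25, 4, 48/25), (-59/25, 3, 113/25)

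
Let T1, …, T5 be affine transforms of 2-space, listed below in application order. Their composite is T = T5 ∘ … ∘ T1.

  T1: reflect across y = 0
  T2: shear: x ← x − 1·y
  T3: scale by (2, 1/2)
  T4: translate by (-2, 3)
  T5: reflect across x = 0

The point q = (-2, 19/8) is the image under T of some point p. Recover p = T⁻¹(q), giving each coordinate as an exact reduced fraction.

T1 = [1 0 0; 0 -1 0; 0 0 1]
T2·T1 = [1 1 0; 0 -1 0; 0 0 1]
T3·…·T1 = [2 2 0; 0 -1/2 0; 0 0 1]
T4·…·T1 = [2 2 -2; 0 -1/2 3; 0 0 1]
T5·…·T1 = [-2 -2 2; 0 -1/2 3; 0 0 1]
det M = 1; M⁻¹ = [-1/2 2 -5; 0 -2 6; 0 0 1]
M⁻¹ · (-2, 19/8)ᵀ = (3/4, 5/4)ᵀ

p = (3/4, 5/4)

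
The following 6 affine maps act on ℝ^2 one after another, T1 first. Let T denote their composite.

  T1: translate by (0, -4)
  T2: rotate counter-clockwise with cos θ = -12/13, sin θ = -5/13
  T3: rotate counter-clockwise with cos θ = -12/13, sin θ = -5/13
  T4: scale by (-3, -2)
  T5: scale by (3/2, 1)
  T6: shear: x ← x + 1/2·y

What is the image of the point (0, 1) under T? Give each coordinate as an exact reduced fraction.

T1 translate by (0, -4): (0, 1) → (0, -3)
T2 rotate counter-clockwise with cos θ = -12/13, sin θ = -5/13: (0, -3) → (-15/13, 36/13)
T3 rotate counter-clockwise with cos θ = -12/13, sin θ = -5/13: (-15/13, 36/13) → (360/169, -357/169)
T4 scale by (-3, -2): (360/169, -357/169) → (-1080/169, 714/169)
T5 scale by (3/2, 1): (-1080/169, 714/169) → (-1620/169, 714/169)
T6 shear: x ← x + 1/2·y: (-1620/169, 714/169) → (-1263/169, 714/169)

T(p) = (-1263/169, 714/169)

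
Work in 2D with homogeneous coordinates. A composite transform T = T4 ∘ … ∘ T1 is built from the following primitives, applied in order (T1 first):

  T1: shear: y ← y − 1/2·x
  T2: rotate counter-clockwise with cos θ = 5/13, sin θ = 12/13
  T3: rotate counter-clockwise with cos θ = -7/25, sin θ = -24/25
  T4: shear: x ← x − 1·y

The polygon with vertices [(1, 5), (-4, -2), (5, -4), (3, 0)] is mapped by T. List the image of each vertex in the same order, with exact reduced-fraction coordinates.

image vertices: (473/650, 1869/650), (-1828/325, 816/325), (5207/650, -5329/650), (2889/650, -1983/650)

T1 shear: y ← y − 1/2·x: (1, 5) → (1, 9/2); (-4, -2) → (-4, 0); (5, -4) → (5, -13/2); (3, 0) → (3, -3/2)
T2 rotate counter-clockwise with cos θ = 5/13, sin θ = 12/13: (1, 9/2) → (-49/13, 69/26); (-4, 0) → (-20/13, -48/13); (5, -13/2) → (103/13, 55/26); (3, -3/2) → (33/13, 57/26)
T3 rotate counter-clockwise with cos θ = -7/25, sin θ = -24/25: (-49/13, 69/26) → (1171/325, 1869/650); (-20/13, -48/13) → (-1012/325, 816/325); (103/13, 55/26) → (-61/325, -5329/650); (33/13, 57/26) → (453/325, -1983/650)
T4 shear: x ← x − 1·y: (1171/325, 1869/650) → (473/650, 1869/650); (-1012/325, 816/325) → (-1828/325, 816/325); (-61/325, -5329/650) → (5207/650, -5329/650); (453/325, -1983/650) → (2889/650, -1983/650)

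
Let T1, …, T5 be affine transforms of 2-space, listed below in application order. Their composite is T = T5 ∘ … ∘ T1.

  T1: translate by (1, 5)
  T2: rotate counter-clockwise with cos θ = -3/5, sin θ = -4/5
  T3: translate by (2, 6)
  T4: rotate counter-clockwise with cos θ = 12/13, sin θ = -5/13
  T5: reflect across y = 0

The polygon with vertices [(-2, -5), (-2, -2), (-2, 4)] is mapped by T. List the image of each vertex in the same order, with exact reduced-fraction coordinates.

T1 translate by (1, 5): (-2, -5) → (-1, 0); (-2, -2) → (-1, 3); (-2, 4) → (-1, 9)
T2 rotate counter-clockwise with cos θ = -3/5, sin θ = -4/5: (-1, 0) → (3/5, 4/5); (-1, 3) → (3, -1); (-1, 9) → (39/5, -23/5)
T3 translate by (2, 6): (3/5, 4/5) → (13/5, 34/5); (3, -1) → (5, 5); (39/5, -23/5) → (49/5, 7/5)
T4 rotate counter-clockwise with cos θ = 12/13, sin θ = -5/13: (13/5, 34/5) → (326/65, 343/65); (5, 5) → (85/13, 35/13); (49/5, 7/5) → (623/65, -161/65)
T5 reflect across y = 0: (326/65, 343/65) → (326/65, -343/65); (85/13, 35/13) → (85/13, -35/13); (623/65, -161/65) → (623/65, 161/65)

image vertices: (326/65, -343/65), (85/13, -35/13), (623/65, 161/65)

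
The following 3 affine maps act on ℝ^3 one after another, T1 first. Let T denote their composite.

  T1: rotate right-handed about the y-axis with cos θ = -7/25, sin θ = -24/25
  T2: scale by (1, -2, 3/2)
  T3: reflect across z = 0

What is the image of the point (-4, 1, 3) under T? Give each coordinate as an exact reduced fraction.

T(p) = (-44/25, -2, 351/50)

T1 rotate right-handed about the y-axis with cos θ = -7/25, sin θ = -24/25: (-4, 1, 3) → (-44/25, 1, -117/25)
T2 scale by (1, -2, 3/2): (-44/25, 1, -117/25) → (-44/25, -2, -351/50)
T3 reflect across z = 0: (-44/25, -2, -351/50) → (-44/25, -2, 351/50)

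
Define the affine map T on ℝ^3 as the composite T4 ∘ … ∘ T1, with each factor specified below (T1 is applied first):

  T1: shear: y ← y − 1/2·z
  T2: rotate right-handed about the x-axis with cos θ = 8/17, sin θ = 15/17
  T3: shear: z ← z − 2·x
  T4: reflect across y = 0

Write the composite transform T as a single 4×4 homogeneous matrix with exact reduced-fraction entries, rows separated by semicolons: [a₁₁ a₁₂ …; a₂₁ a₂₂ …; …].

T = [1 0 0 0; 0 -8/17 19/17 0; -2 15/17 1/34 0; 0 0 0 1]

T1 = [1 0 0 0; 0 1 -1/2 0; 0 0 1 0; 0 0 0 1]
T2·T1 = [1 0 0 0; 0 8/17 -19/17 0; 0 15/17 1/34 0; 0 0 0 1]
T3·…·T1 = [1 0 0 0; 0 8/17 -19/17 0; -2 15/17 1/34 0; 0 0 0 1]
T4·…·T1 = [1 0 0 0; 0 -8/17 19/17 0; -2 15/17 1/34 0; 0 0 0 1]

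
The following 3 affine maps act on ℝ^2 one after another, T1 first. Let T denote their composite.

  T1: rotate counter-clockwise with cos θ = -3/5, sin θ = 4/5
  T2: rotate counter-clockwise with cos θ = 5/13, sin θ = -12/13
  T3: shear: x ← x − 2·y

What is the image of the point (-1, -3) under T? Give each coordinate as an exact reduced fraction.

T(p) = (89/13, -31/13)

T1 rotate counter-clockwise with cos θ = -3/5, sin θ = 4/5: (-1, -3) → (3, 1)
T2 rotate counter-clockwise with cos θ = 5/13, sin θ = -12/13: (3, 1) → (27/13, -31/13)
T3 shear: x ← x − 2·y: (27/13, -31/13) → (89/13, -31/13)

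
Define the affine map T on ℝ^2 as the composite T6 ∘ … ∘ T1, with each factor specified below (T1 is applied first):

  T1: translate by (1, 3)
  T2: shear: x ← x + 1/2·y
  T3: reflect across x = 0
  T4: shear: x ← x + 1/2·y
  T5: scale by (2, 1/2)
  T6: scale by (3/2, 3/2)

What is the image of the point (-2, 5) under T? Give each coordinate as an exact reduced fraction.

T(p) = (3, 6)

T1 translate by (1, 3): (-2, 5) → (-1, 8)
T2 shear: x ← x + 1/2·y: (-1, 8) → (3, 8)
T3 reflect across x = 0: (3, 8) → (-3, 8)
T4 shear: x ← x + 1/2·y: (-3, 8) → (1, 8)
T5 scale by (2, 1/2): (1, 8) → (2, 4)
T6 scale by (3/2, 3/2): (2, 4) → (3, 6)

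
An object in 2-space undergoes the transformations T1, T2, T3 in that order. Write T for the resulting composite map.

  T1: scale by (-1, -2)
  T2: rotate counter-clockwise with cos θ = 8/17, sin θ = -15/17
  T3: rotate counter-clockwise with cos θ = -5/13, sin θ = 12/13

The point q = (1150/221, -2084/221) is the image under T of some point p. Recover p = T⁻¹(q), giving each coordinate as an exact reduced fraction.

p = (4, 5)

T1 = [-1 0 0; 0 -2 0; 0 0 1]
T2·T1 = [-8/17 -30/17 0; 15/17 -16/17 0; 0 0 1]
T3·…·T1 = [-140/221 342/221 0; -171/221 -280/221 0; 0 0 1]
det M = 2; M⁻¹ = [-140/221 -171/221 0; 171/442 -70/221 0; 0 0 1]
M⁻¹ · (1150/221, -2084/221)ᵀ = (4, 5)ᵀ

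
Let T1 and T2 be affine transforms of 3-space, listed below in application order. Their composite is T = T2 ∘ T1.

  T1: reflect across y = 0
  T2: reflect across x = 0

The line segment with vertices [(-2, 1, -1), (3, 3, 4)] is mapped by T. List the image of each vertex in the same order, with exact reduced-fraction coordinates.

T1 reflect across y = 0: (-2, 1, -1) → (-2, -1, -1); (3, 3, 4) → (3, -3, 4)
T2 reflect across x = 0: (-2, -1, -1) → (2, -1, -1); (3, -3, 4) → (-3, -3, 4)

image vertices: (2, -1, -1), (-3, -3, 4)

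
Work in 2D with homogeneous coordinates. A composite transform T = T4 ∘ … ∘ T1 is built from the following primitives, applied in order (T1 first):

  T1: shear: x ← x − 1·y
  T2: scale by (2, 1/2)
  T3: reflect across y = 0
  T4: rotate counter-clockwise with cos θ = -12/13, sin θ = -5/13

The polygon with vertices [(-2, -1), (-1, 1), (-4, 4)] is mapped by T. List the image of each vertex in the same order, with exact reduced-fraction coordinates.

T1 shear: x ← x − 1·y: (-2, -1) → (-1, -1); (-1, 1) → (-2, 1); (-4, 4) → (-8, 4)
T2 scale by (2, 1/2): (-1, -1) → (-2, -1/2); (-2, 1) → (-4, 1/2); (-8, 4) → (-16, 2)
T3 reflect across y = 0: (-2, -1/2) → (-2, 1/2); (-4, 1/2) → (-4, -1/2); (-16, 2) → (-16, -2)
T4 rotate counter-clockwise with cos θ = -12/13, sin θ = -5/13: (-2, 1/2) → (53/26, 4/13); (-4, -1/2) → (7/2, 2); (-16, -2) → (14, 8)

image vertices: (53/26, 4/13), (7/2, 2), (14, 8)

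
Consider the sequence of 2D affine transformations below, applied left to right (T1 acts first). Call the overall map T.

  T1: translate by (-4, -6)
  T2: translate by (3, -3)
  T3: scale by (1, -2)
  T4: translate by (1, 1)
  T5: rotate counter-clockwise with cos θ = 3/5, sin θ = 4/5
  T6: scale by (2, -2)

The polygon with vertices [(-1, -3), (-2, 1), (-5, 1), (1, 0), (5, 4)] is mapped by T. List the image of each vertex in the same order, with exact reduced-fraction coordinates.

T1 translate by (-4, -6): (-1, -3) → (-5, -9); (-2, 1) → (-6, -5); (-5, 1) → (-9, -5); (1, 0) → (-3, -6); (5, 4) → (1, -2)
T2 translate by (3, -3): (-5, -9) → (-2, -12); (-6, -5) → (-3, -8); (-9, -5) → (-6, -8); (-3, -6) → (0, -9); (1, -2) → (4, -5)
T3 scale by (1, -2): (-2, -12) → (-2, 24); (-3, -8) → (-3, 16); (-6, -8) → (-6, 16); (0, -9) → (0, 18); (4, -5) → (4, 10)
T4 translate by (1, 1): (-2, 24) → (-1, 25); (-3, 16) → (-2, 17); (-6, 16) → (-5, 17); (0, 18) → (1, 19); (4, 10) → (5, 11)
T5 rotate counter-clockwise with cos θ = 3/5, sin θ = 4/5: (-1, 25) → (-103/5, 71/5); (-2, 17) → (-74/5, 43/5); (-5, 17) → (-83/5, 31/5); (1, 19) → (-73/5, 61/5); (5, 11) → (-29/5, 53/5)
T6 scale by (2, -2): (-103/5, 71/5) → (-206/5, -142/5); (-74/5, 43/5) → (-148/5, -86/5); (-83/5, 31/5) → (-166/5, -62/5); (-73/5, 61/5) → (-146/5, -122/5); (-29/5, 53/5) → (-58/5, -106/5)

image vertices: (-206/5, -142/5), (-148/5, -86/5), (-166/5, -62/5), (-146/5, -122/5), (-58/5, -106/5)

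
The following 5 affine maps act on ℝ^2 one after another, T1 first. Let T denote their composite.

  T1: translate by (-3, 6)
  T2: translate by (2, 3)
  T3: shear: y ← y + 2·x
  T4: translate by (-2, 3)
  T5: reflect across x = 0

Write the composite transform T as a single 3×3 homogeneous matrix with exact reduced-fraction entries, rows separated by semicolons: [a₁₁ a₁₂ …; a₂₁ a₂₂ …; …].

T = [-1 0 3; 2 1 10; 0 0 1]

T1 = [1 0 -3; 0 1 6; 0 0 1]
T2·T1 = [1 0 -1; 0 1 9; 0 0 1]
T3·…·T1 = [1 0 -1; 2 1 7; 0 0 1]
T4·…·T1 = [1 0 -3; 2 1 10; 0 0 1]
T5·…·T1 = [-1 0 3; 2 1 10; 0 0 1]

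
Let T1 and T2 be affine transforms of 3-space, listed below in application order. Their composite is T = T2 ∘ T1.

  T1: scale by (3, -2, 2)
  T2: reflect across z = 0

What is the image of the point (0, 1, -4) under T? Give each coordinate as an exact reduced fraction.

T(p) = (0, -2, 8)

T1 scale by (3, -2, 2): (0, 1, -4) → (0, -2, -8)
T2 reflect across z = 0: (0, -2, -8) → (0, -2, 8)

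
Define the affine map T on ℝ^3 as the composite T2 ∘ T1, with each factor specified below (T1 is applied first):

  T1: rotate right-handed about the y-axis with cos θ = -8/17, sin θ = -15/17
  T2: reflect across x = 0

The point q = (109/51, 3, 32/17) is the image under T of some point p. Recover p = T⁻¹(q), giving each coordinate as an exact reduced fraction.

T1 = [-8/17 0 -15/17 0; 0 1 0 0; 15/17 0 -8/17 0; 0 0 0 1]
T2·T1 = [8/17 0 15/17 0; 0 1 0 0; 15/17 0 -8/17 0; 0 0 0 1]
det M = -1; M⁻¹ = [8/17 0 15/17 0; 0 1 0 0; 15/17 0 -8/17 0; 0 0 0 1]
M⁻¹ · (109/51, 3, 32/17)ᵀ = (8/3, 3, 1)ᵀ

p = (8/3, 3, 1)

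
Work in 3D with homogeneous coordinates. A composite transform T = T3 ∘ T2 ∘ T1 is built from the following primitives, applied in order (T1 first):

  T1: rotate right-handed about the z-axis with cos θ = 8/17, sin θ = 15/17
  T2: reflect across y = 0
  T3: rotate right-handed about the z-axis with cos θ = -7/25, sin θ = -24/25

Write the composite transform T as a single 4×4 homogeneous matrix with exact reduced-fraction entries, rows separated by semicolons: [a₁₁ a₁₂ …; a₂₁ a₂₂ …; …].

T1 = [8/17 -15/17 0 0; 15/17 8/17 0 0; 0 0 1 0; 0 0 0 1]
T2·T1 = [8/17 -15/17 0 0; -15/17 -8/17 0 0; 0 0 1 0; 0 0 0 1]
T3·…·T1 = [-416/425 -87/425 0 0; -87/425 416/425 0 0; 0 0 1 0; 0 0 0 1]

T = [-416/425 -87/425 0 0; -87/425 416/425 0 0; 0 0 1 0; 0 0 0 1]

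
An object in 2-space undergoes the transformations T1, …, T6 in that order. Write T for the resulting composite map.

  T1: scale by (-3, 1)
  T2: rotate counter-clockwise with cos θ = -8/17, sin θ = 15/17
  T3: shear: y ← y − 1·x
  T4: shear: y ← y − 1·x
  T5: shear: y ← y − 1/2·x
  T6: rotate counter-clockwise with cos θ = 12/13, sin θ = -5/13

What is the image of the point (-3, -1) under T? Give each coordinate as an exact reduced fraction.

T(p) = (1487/442, 3711/221)

T1 scale by (-3, 1): (-3, -1) → (9, -1)
T2 rotate counter-clockwise with cos θ = -8/17, sin θ = 15/17: (9, -1) → (-57/17, 143/17)
T3 shear: y ← y − 1·x: (-57/17, 143/17) → (-57/17, 200/17)
T4 shear: y ← y − 1·x: (-57/17, 200/17) → (-57/17, 257/17)
T5 shear: y ← y − 1/2·x: (-57/17, 257/17) → (-57/17, 571/34)
T6 rotate counter-clockwise with cos θ = 12/13, sin θ = -5/13: (-57/17, 571/34) → (1487/442, 3711/221)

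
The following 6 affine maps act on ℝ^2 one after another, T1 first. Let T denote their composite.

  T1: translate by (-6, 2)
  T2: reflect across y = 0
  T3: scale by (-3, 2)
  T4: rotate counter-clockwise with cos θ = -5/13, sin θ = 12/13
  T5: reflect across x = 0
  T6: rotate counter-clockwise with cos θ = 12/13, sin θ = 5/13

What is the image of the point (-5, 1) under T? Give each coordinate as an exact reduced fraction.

T1 translate by (-6, 2): (-5, 1) → (-11, 3)
T2 reflect across y = 0: (-11, 3) → (-11, -3)
T3 scale by (-3, 2): (-11, -3) → (33, -6)
T4 rotate counter-clockwise with cos θ = -5/13, sin θ = 12/13: (33, -6) → (-93/13, 426/13)
T5 reflect across x = 0: (-93/13, 426/13) → (93/13, 426/13)
T6 rotate counter-clockwise with cos θ = 12/13, sin θ = 5/13: (93/13, 426/13) → (-6, 33)

T(p) = (-6, 33)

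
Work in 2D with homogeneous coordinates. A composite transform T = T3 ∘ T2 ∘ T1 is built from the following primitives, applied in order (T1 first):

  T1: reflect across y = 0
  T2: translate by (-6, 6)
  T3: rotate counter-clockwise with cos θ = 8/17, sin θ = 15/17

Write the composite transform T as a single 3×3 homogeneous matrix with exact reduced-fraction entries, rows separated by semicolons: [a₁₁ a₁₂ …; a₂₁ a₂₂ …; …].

T1 = [1 0 0; 0 -1 0; 0 0 1]
T2·T1 = [1 0 -6; 0 -1 6; 0 0 1]
T3·…·T1 = [8/17 15/17 -138/17; 15/17 -8/17 -42/17; 0 0 1]

T = [8/17 15/17 -138/17; 15/17 -8/17 -42/17; 0 0 1]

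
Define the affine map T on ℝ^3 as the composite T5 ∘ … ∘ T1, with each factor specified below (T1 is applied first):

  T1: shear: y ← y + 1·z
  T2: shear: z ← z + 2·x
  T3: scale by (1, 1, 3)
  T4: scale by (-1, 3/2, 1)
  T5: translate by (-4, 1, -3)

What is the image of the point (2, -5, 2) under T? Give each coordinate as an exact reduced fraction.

T(p) = (-6, -7/2, 15)

T1 shear: y ← y + 1·z: (2, -5, 2) → (2, -3, 2)
T2 shear: z ← z + 2·x: (2, -3, 2) → (2, -3, 6)
T3 scale by (1, 1, 3): (2, -3, 6) → (2, -3, 18)
T4 scale by (-1, 3/2, 1): (2, -3, 18) → (-2, -9/2, 18)
T5 translate by (-4, 1, -3): (-2, -9/2, 18) → (-6, -7/2, 15)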